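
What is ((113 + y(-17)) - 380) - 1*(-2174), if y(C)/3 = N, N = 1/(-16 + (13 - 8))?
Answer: 20974/11 ≈ 1906.7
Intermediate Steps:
N = -1/11 (N = 1/(-16 + 5) = 1/(-11) = -1/11 ≈ -0.090909)
y(C) = -3/11 (y(C) = 3*(-1/11) = -3/11)
((113 + y(-17)) - 380) - 1*(-2174) = ((113 - 3/11) - 380) - 1*(-2174) = (1240/11 - 380) + 2174 = -2940/11 + 2174 = 20974/11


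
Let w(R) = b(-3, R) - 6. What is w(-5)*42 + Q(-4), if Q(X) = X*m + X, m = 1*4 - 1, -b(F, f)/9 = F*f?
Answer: -5938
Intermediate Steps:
b(F, f) = -9*F*f
m = 3 (m = 4 - 1 = 3)
w(R) = -6 + 27*R (w(R) = -9*(-3)*R - 6 = 27*R - 6 = -6 + 27*R)
Q(X) = 4*X (Q(X) = X*3 + X = 3*X + X = 4*X)
w(-5)*42 + Q(-4) = (-6 + 27*(-5))*42 + 4*(-4) = (-6 - 135)*42 - 16 = -141*42 - 16 = -5922 - 16 = -5938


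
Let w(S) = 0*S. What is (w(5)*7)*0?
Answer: 0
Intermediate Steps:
w(S) = 0
(w(5)*7)*0 = (0*7)*0 = 0*0 = 0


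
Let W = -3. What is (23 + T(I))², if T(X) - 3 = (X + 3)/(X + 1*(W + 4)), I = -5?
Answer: 2809/4 ≈ 702.25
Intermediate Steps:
T(X) = 3 + (3 + X)/(1 + X) (T(X) = 3 + (X + 3)/(X + 1*(-3 + 4)) = 3 + (3 + X)/(X + 1*1) = 3 + (3 + X)/(X + 1) = 3 + (3 + X)/(1 + X))
(23 + T(I))² = (23 + 2*(3 + 2*(-5))/(1 - 5))² = (23 + 2*(3 - 10)/(-4))² = (23 + 2*(-¼)*(-7))² = (23 + 7/2)² = (53/2)² = 2809/4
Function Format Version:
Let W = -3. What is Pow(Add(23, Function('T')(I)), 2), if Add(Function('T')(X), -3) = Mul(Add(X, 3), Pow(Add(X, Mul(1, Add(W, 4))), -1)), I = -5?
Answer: Rational(2809, 4) ≈ 702.25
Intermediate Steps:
Function('T')(X) = Add(3, Mul(Pow(Add(1, X), -1), Add(3, X))) (Function('T')(X) = Add(3, Mul(Add(X, 3), Pow(Add(X, Mul(1, Add(-3, 4))), -1))) = Add(3, Mul(Add(3, X), Pow(Add(X, Mul(1, 1)), -1))) = Add(3, Mul(Add(3, X), Pow(Add(X, 1), -1))) = Add(3, Mul(Add(3, X), Pow(Add(1, X), -1))) = Add(3, Mul(Pow(Add(1, X), -1), Add(3, X))))
Pow(Add(23, Function('T')(I)), 2) = Pow(Add(23, Mul(2, Pow(Add(1, -5), -1), Add(3, Mul(2, -5)))), 2) = Pow(Add(23, Mul(2, Pow(-4, -1), Add(3, -10))), 2) = Pow(Add(23, Mul(2, Rational(-1, 4), -7)), 2) = Pow(Add(23, Rational(7, 2)), 2) = Pow(Rational(53, 2), 2) = Rational(2809, 4)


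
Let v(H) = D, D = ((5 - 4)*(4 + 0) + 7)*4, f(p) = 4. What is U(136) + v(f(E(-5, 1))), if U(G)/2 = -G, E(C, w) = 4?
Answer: -228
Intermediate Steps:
U(G) = -2*G (U(G) = 2*(-G) = -2*G)
D = 44 (D = (1*4 + 7)*4 = (4 + 7)*4 = 11*4 = 44)
v(H) = 44
U(136) + v(f(E(-5, 1))) = -2*136 + 44 = -272 + 44 = -228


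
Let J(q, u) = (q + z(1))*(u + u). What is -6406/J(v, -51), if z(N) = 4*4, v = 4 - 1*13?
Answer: 3203/357 ≈ 8.9720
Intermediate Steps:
v = -9 (v = 4 - 13 = -9)
z(N) = 16
J(q, u) = 2*u*(16 + q) (J(q, u) = (q + 16)*(u + u) = (16 + q)*(2*u) = 2*u*(16 + q))
-6406/J(v, -51) = -6406*(-1/(102*(16 - 9))) = -6406/(2*(-51)*7) = -6406/(-714) = -6406*(-1/714) = 3203/357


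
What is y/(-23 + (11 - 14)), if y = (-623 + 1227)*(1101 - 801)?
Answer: -90600/13 ≈ -6969.2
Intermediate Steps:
y = 181200 (y = 604*300 = 181200)
y/(-23 + (11 - 14)) = 181200/(-23 + (11 - 14)) = 181200/(-23 - 3) = 181200/(-26) = -1/26*181200 = -90600/13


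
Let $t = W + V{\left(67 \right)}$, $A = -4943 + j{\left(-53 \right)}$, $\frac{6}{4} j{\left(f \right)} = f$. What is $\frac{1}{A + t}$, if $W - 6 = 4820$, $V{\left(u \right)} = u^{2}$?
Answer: $\frac{3}{13010} \approx 0.00023059$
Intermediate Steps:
$j{\left(f \right)} = \frac{2 f}{3}$
$W = 4826$ ($W = 6 + 4820 = 4826$)
$A = - \frac{14935}{3}$ ($A = -4943 + \frac{2}{3} \left(-53\right) = -4943 - \frac{106}{3} = - \frac{14935}{3} \approx -4978.3$)
$t = 9315$ ($t = 4826 + 67^{2} = 4826 + 4489 = 9315$)
$\frac{1}{A + t} = \frac{1}{- \frac{14935}{3} + 9315} = \frac{1}{\frac{13010}{3}} = \frac{3}{13010}$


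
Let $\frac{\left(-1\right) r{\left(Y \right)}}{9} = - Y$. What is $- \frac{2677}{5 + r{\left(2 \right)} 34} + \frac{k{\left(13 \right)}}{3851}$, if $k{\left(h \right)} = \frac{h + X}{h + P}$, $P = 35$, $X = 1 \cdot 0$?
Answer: $- \frac{494830075}{114051216} \approx -4.3387$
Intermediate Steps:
$X = 0$
$k{\left(h \right)} = \frac{h}{35 + h}$ ($k{\left(h \right)} = \frac{h + 0}{h + 35} = \frac{h}{35 + h}$)
$r{\left(Y \right)} = 9 Y$ ($r{\left(Y \right)} = - 9 \left(- Y\right) = 9 Y$)
$- \frac{2677}{5 + r{\left(2 \right)} 34} + \frac{k{\left(13 \right)}}{3851} = - \frac{2677}{5 + 9 \cdot 2 \cdot 34} + \frac{13 \frac{1}{35 + 13}}{3851} = - \frac{2677}{5 + 18 \cdot 34} + \frac{13}{48} \cdot \frac{1}{3851} = - \frac{2677}{5 + 612} + 13 \cdot \frac{1}{48} \cdot \frac{1}{3851} = - \frac{2677}{617} + \frac{13}{48} \cdot \frac{1}{3851} = \left(-2677\right) \frac{1}{617} + \frac{13}{184848} = - \frac{2677}{617} + \frac{13}{184848} = - \frac{494830075}{114051216}$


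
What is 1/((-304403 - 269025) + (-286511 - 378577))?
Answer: -1/1238516 ≈ -8.0742e-7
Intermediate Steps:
1/((-304403 - 269025) + (-286511 - 378577)) = 1/(-573428 - 665088) = 1/(-1238516) = -1/1238516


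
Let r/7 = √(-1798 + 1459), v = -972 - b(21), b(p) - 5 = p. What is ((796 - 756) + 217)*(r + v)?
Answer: -256486 + 1799*I*√339 ≈ -2.5649e+5 + 33123.0*I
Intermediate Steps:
b(p) = 5 + p
v = -998 (v = -972 - (5 + 21) = -972 - 1*26 = -972 - 26 = -998)
r = 7*I*√339 (r = 7*√(-1798 + 1459) = 7*√(-339) = 7*(I*√339) = 7*I*√339 ≈ 128.88*I)
((796 - 756) + 217)*(r + v) = ((796 - 756) + 217)*(7*I*√339 - 998) = (40 + 217)*(-998 + 7*I*√339) = 257*(-998 + 7*I*√339) = -256486 + 1799*I*√339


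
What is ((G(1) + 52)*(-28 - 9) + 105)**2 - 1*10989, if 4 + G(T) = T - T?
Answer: 2781252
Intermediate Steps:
G(T) = -4 (G(T) = -4 + (T - T) = -4 + 0 = -4)
((G(1) + 52)*(-28 - 9) + 105)**2 - 1*10989 = ((-4 + 52)*(-28 - 9) + 105)**2 - 1*10989 = (48*(-37) + 105)**2 - 10989 = (-1776 + 105)**2 - 10989 = (-1671)**2 - 10989 = 2792241 - 10989 = 2781252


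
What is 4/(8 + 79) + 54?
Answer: 4702/87 ≈ 54.046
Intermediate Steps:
4/(8 + 79) + 54 = 4/87 + 54 = 4702/87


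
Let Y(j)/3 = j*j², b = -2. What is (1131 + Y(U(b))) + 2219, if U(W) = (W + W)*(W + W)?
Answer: 15638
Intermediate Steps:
U(W) = 4*W² (U(W) = (2*W)*(2*W) = 4*W²)
Y(j) = 3*j³ (Y(j) = 3*(j*j²) = 3*j³)
(1131 + Y(U(b))) + 2219 = (1131 + 3*(4*(-2)²)³) + 2219 = (1131 + 3*(4*4)³) + 2219 = (1131 + 3*16³) + 2219 = (1131 + 3*4096) + 2219 = (1131 + 12288) + 2219 = 13419 + 2219 = 15638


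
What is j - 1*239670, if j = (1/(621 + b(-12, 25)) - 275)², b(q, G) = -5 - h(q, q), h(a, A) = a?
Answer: -64697068679/394384 ≈ -1.6405e+5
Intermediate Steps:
b(q, G) = -5 - q
j = 29824944601/394384 (j = (1/(621 + (-5 - 1*(-12))) - 275)² = (1/(621 + (-5 + 12)) - 275)² = (1/(621 + 7) - 275)² = (1/628 - 275)² = (-172699/628)² = 29824944601/394384 ≈ 75624.)
j - 1*239670 = 29824944601/394384 - 1*239670 = 29824944601/394384 - 239670 = -64697068679/394384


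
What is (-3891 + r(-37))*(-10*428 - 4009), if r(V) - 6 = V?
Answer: 32509458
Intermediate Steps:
r(V) = 6 + V
(-3891 + r(-37))*(-10*428 - 4009) = (-3891 + (6 - 37))*(-10*428 - 4009) = (-3891 - 31)*(-4280 - 4009) = -3922*(-8289) = 32509458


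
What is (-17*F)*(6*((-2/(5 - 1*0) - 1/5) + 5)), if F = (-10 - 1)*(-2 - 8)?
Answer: -49368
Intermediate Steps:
F = 110 (F = -11*(-10) = 110)
(-17*F)*(6*((-2/(5 - 1*0) - 1/5) + 5)) = (-17*110)*(6*((-2/(5 - 1*0) - 1/5) + 5)) = -11220*((-2/(5 + 0) - 1*⅕) + 5) = -11220*((-2/5 - ⅕) + 5) = -11220*((-2*⅕ - ⅕) + 5) = -11220*((-⅖ - ⅕) + 5) = -11220*(-⅗ + 5) = -11220*22/5 = -1870*132/5 = -49368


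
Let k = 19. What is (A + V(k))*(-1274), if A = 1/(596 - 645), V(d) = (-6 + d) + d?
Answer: -40742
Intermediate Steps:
V(d) = -6 + 2*d
A = -1/49 (A = 1/(-49) = -1/49 ≈ -0.020408)
(A + V(k))*(-1274) = (-1/49 + (-6 + 2*19))*(-1274) = (-1/49 + (-6 + 38))*(-1274) = (-1/49 + 32)*(-1274) = (1567/49)*(-1274) = -40742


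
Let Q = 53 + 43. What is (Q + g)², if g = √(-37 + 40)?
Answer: (96 + √3)² ≈ 9551.5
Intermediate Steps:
Q = 96
g = √3 ≈ 1.7320
(Q + g)² = (96 + √3)²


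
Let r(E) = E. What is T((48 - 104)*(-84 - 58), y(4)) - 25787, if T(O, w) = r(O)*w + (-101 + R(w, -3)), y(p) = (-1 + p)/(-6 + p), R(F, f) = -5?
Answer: -37821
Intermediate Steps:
y(p) = (-1 + p)/(-6 + p)
T(O, w) = -106 + O*w (T(O, w) = O*w + (-101 - 5) = O*w - 106 = -106 + O*w)
T((48 - 104)*(-84 - 58), y(4)) - 25787 = (-106 + ((48 - 104)*(-84 - 58))*((-1 + 4)/(-6 + 4))) - 25787 = (-106 + (-56*(-142))*(3/(-2))) - 25787 = (-106 + 7952*(-½*3)) - 25787 = (-106 + 7952*(-3/2)) - 25787 = (-106 - 11928) - 25787 = -12034 - 25787 = -37821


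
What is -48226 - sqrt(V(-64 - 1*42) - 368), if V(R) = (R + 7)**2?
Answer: -48226 - sqrt(9433) ≈ -48323.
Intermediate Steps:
V(R) = (7 + R)**2
-48226 - sqrt(V(-64 - 1*42) - 368) = -48226 - sqrt((7 + (-64 - 1*42))**2 - 368) = -48226 - sqrt((7 + (-64 - 42))**2 - 368) = -48226 - sqrt((7 - 106)**2 - 368) = -48226 - sqrt((-99)**2 - 368) = -48226 - sqrt(9801 - 368) = -48226 - sqrt(9433)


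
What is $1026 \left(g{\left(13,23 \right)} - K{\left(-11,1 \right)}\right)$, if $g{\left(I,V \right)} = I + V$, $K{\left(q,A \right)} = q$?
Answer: $48222$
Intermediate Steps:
$1026 \left(g{\left(13,23 \right)} - K{\left(-11,1 \right)}\right) = 1026 \left(\left(13 + 23\right) - -11\right) = 1026 \left(36 + 11\right) = 1026 \cdot 47 = 48222$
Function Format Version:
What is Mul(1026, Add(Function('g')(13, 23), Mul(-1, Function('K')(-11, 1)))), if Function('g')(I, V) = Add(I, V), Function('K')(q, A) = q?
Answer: 48222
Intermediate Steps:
Mul(1026, Add(Function('g')(13, 23), Mul(-1, Function('K')(-11, 1)))) = Mul(1026, Add(Add(13, 23), Mul(-1, -11))) = Mul(1026, Add(36, 11)) = Mul(1026, 47) = 48222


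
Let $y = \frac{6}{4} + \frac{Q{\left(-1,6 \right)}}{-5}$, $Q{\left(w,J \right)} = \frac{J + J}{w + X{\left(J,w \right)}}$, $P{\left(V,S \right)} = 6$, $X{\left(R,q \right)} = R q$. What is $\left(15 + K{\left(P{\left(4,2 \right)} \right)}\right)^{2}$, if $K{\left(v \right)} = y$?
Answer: $\frac{1390041}{4900} \approx 283.68$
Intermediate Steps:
$Q{\left(w,J \right)} = \frac{2 J}{w + J w}$ ($Q{\left(w,J \right)} = \frac{J + J}{w + J w} = \frac{2 J}{w + J w}$)
$y = \frac{129}{70}$ ($y = \frac{6}{4} + \frac{2 \cdot 6 \frac{1}{-1} \frac{1}{1 + 6}}{-5} = 6 \cdot \frac{1}{4} + 2 \cdot 6 \left(-1\right) \frac{1}{7} \left(- \frac{1}{5}\right) = \frac{3}{2} + 2 \cdot 6 \left(-1\right) \frac{1}{7} \left(- \frac{1}{5}\right) = \frac{3}{2} - - \frac{12}{35} = \frac{3}{2} + \frac{12}{35} = \frac{129}{70} \approx 1.8429$)
$K{\left(v \right)} = \frac{129}{70}$
$\left(15 + K{\left(P{\left(4,2 \right)} \right)}\right)^{2} = \left(15 + \frac{129}{70}\right)^{2} = \left(\frac{1179}{70}\right)^{2} = \frac{1390041}{4900}$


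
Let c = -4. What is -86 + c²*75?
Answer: 1114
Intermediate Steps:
-86 + c²*75 = -86 + (-4)²*75 = -86 + 16*75 = -86 + 1200 = 1114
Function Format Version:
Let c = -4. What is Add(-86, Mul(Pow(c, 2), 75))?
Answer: 1114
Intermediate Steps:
Add(-86, Mul(Pow(c, 2), 75)) = Add(-86, Mul(Pow(-4, 2), 75)) = Add(-86, Mul(16, 75)) = Add(-86, 1200) = 1114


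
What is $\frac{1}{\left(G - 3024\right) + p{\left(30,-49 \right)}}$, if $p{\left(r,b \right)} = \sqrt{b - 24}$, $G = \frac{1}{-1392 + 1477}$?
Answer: $- \frac{21848315}{66069574946} - \frac{7225 i \sqrt{73}}{66069574946} \approx -0.00033069 - 9.3432 \cdot 10^{-7} i$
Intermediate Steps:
$G = \frac{1}{85} \approx 0.011765$
$p{\left(r,b \right)} = \sqrt{-24 + b}$
$\frac{1}{\left(G - 3024\right) + p{\left(30,-49 \right)}} = \frac{1}{\left(\frac{1}{85} - 3024\right) + \sqrt{-24 - 49}} = \frac{1}{- \frac{257039}{85} + \sqrt{-73}} = \frac{1}{- \frac{257039}{85} + i \sqrt{73}}$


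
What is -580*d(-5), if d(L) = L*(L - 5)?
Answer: -29000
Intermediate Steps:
d(L) = L*(-5 + L)
-580*d(-5) = -(-2900)*(-5 - 5) = -(-2900)*(-10) = -580*50 = -29000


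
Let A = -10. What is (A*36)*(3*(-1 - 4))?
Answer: 5400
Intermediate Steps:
(A*36)*(3*(-1 - 4)) = (-10*36)*(3*(-1 - 4)) = -1080*(-5) = -360*(-15) = 5400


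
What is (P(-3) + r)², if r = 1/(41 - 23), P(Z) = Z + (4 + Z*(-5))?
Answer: 83521/324 ≈ 257.78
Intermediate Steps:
P(Z) = 4 - 4*Z (P(Z) = Z + (4 - 5*Z) = 4 - 4*Z)
r = 1/18 ≈ 0.055556
(P(-3) + r)² = ((4 - 4*(-3)) + 1/18)² = ((4 + 12) + 1/18)² = (16 + 1/18)² = (289/18)² = 83521/324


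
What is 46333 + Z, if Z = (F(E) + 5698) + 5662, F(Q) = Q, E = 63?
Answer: 57756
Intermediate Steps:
Z = 11423 (Z = (63 + 5698) + 5662 = 5761 + 5662 = 11423)
46333 + Z = 46333 + 11423 = 57756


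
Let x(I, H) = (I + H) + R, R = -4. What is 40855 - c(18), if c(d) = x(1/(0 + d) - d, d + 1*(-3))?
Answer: 735515/18 ≈ 40862.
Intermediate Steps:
x(I, H) = -4 + H + I (x(I, H) = (I + H) - 4 = (H + I) - 4 = -4 + H + I)
c(d) = -7 + 1/d (c(d) = -4 + (d + 1*(-3)) + (1/(0 + d) - d) = -4 + (d - 3) + (1/d - d) = -4 + (-3 + d) + (1/d - d) = -7 + 1/d)
40855 - c(18) = 40855 - (-7 + 1/18) = 40855 - 1*(-125/18) = 40855 + 125/18 = 735515/18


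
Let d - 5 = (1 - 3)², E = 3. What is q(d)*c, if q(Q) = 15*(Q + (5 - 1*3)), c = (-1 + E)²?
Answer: 660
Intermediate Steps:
c = 4 (c = (-1 + 3)² = 2² = 4)
d = 9 (d = 5 + (1 - 3)² = 5 + (-2)² = 5 + 4 = 9)
q(Q) = 30 + 15*Q (q(Q) = 15*(Q + (5 - 3)) = 15*(Q + 2) = 15*(2 + Q) = 30 + 15*Q)
q(d)*c = (30 + 15*9)*4 = (30 + 135)*4 = 165*4 = 660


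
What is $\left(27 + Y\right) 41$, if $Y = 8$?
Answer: $1435$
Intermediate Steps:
$\left(27 + Y\right) 41 = \left(27 + 8\right) 41 = 35 \cdot 41 = 1435$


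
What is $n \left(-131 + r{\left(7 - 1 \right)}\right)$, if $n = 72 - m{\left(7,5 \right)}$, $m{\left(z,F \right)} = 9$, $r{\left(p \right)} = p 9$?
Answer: $-4851$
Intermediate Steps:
$r{\left(p \right)} = 9 p$
$n = 63$ ($n = 72 - 9 = 63$)
$n \left(-131 + r{\left(7 - 1 \right)}\right) = 63 \left(-131 + 9 \left(7 - 1\right)\right) = 63 \left(-131 + 9 \cdot 6\right) = 63 \left(-131 + 54\right) = 63 \left(-77\right) = -4851$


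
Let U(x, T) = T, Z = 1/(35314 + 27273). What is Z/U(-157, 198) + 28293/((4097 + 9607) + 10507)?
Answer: 31873934039/27275289426 ≈ 1.1686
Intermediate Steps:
Z = 1/62587 ≈ 1.5978e-5
Z/U(-157, 198) + 28293/((4097 + 9607) + 10507) = (1/62587)/198 + 28293/((4097 + 9607) + 10507) = (1/62587)*(1/198) + 28293/(13704 + 10507) = 1/12392226 + 28293/24211 = 31873934039/27275289426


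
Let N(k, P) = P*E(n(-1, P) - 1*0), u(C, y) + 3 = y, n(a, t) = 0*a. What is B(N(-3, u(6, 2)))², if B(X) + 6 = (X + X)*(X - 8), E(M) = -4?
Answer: 1444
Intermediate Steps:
n(a, t) = 0
u(C, y) = -3 + y
N(k, P) = -4*P (N(k, P) = P*(-4) = -4*P)
B(X) = -6 + 2*X*(-8 + X) (B(X) = -6 + (X + X)*(X - 8) = -6 + (2*X)*(-8 + X) = -6 + 2*X*(-8 + X))
B(N(-3, u(6, 2)))² = (-6 - (-64)*(-3 + 2) + 2*(-4*(-3 + 2))²)² = (-6 - (-64)*(-1) + 2*(-4*(-1))²)² = (-6 - 16*4 + 2*4²)² = (-6 - 64 + 2*16)² = (-6 - 64 + 32)² = (-38)² = 1444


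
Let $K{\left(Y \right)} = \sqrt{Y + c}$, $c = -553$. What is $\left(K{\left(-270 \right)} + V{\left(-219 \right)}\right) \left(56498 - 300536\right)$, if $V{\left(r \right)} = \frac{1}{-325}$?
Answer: $\frac{244038}{325} - 244038 i \sqrt{823} \approx 750.89 - 7.001 \cdot 10^{6} i$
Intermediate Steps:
$V{\left(r \right)} = - \frac{1}{325}$
$K{\left(Y \right)} = \sqrt{-553 + Y}$ ($K{\left(Y \right)} = \sqrt{Y - 553} = \sqrt{-553 + Y}$)
$\left(K{\left(-270 \right)} + V{\left(-219 \right)}\right) \left(56498 - 300536\right) = \left(\sqrt{-553 - 270} - \frac{1}{325}\right) \left(56498 - 300536\right) = \left(\sqrt{-823} - \frac{1}{325}\right) \left(-244038\right) = \left(i \sqrt{823} - \frac{1}{325}\right) \left(-244038\right) = \left(- \frac{1}{325} + i \sqrt{823}\right) \left(-244038\right) = \frac{244038}{325} - 244038 i \sqrt{823}$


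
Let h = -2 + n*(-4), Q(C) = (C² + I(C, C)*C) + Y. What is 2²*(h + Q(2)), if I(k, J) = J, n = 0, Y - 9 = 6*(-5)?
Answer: -60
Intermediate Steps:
Y = -21 (Y = 9 + 6*(-5) = 9 - 30 = -21)
Q(C) = -21 + 2*C² (Q(C) = (C² + C*C) - 21 = (C² + C²) - 21 = 2*C² - 21 = -21 + 2*C²)
h = -2 (h = -2 + 0*(-4) = -2 + 0 = -2)
2²*(h + Q(2)) = 2²*(-2 + (-21 + 2*2²)) = 4*(-2 + (-21 + 2*4)) = 4*(-2 + (-21 + 8)) = 4*(-2 - 13) = 4*(-15) = -60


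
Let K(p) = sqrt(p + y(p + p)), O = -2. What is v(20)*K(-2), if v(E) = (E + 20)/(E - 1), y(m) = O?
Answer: 80*I/19 ≈ 4.2105*I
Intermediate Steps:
y(m) = -2
v(E) = (20 + E)/(-1 + E)
K(p) = sqrt(-2 + p) (K(p) = sqrt(p - 2) = sqrt(-2 + p))
v(20)*K(-2) = ((20 + 20)/(-1 + 20))*sqrt(-2 - 2) = (40/19)*sqrt(-4) = ((1/19)*40)*(2*I) = 40*(2*I)/19 = 80*I/19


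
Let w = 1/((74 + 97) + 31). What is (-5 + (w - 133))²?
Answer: 777015625/40804 ≈ 19043.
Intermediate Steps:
w = 1/202 (w = 1/(171 + 31) = 1/202 ≈ 0.0049505)
(-5 + (w - 133))² = (-5 + (1/202 - 133))² = (-5 - 26865/202)² = (-27875/202)² = 777015625/40804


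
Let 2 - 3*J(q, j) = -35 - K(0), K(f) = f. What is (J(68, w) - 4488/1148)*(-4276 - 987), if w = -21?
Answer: -38172539/861 ≈ -44335.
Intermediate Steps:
J(q, j) = 37/3 (J(q, j) = 2/3 - (-35 - 1*0)/3 = 2/3 - (-35 + 0)/3 = 2/3 - 1/3*(-35) = 2/3 + 35/3 = 37/3)
(J(68, w) - 4488/1148)*(-4276 - 987) = (37/3 - 4488/1148)*(-4276 - 987) = (37/3 - 4488*1/1148)*(-5263) = (37/3 - 1122/287)*(-5263) = (7253/861)*(-5263) = -38172539/861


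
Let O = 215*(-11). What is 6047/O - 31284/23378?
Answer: -107676713/27644485 ≈ -3.8951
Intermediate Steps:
O = -2365
6047/O - 31284/23378 = 6047/(-2365) - 31284/23378 = 6047*(-1/2365) - 31284*1/23378 = -6047/2365 - 15642/11689 = -107676713/27644485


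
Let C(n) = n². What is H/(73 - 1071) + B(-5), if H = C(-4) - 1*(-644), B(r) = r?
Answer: -2825/499 ≈ -5.6613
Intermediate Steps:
H = 660 (H = (-4)² - 1*(-644) = 16 + 644 = 660)
H/(73 - 1071) + B(-5) = 660/(73 - 1071) - 5 = 660/(-998) - 5 = -1/998*660 - 5 = -330/499 - 5 = -2825/499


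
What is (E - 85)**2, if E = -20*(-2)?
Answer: 2025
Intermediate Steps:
E = 40
(E - 85)**2 = (40 - 85)**2 = (-45)**2 = 2025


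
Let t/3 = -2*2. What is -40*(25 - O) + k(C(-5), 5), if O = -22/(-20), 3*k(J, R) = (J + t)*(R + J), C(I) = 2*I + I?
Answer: -866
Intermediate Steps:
t = -12 (t = 3*(-2*2) = 3*(-4) = -12)
C(I) = 3*I
k(J, R) = (-12 + J)*(J + R)/3 (k(J, R) = ((J - 12)*(R + J))/3 = ((-12 + J)*(J + R))/3 = (-12 + J)*(J + R)/3)
O = 11/10 (O = -22*(-1/20) = 11/10 ≈ 1.1000)
-40*(25 - O) + k(C(-5), 5) = -40*(25 - 1*11/10) + (-12*(-5) - 4*5 + (3*(-5))**2/3 + (1/3)*(3*(-5))*5) = -40*(25 - 11/10) + (-4*(-15) - 20 + (1/3)*(-15)**2 + (1/3)*(-15)*5) = -40*239/10 + (60 - 20 + (1/3)*225 - 25) = -956 + (60 - 20 + 75 - 25) = -956 + 90 = -866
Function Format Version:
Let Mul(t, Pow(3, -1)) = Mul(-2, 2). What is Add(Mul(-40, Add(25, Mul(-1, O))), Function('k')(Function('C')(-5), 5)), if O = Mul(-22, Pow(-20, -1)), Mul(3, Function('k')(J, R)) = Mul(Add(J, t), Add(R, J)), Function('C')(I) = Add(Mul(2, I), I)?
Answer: -866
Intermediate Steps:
t = -12 (t = Mul(3, Mul(-2, 2)) = Mul(3, -4) = -12)
Function('C')(I) = Mul(3, I)
Function('k')(J, R) = Mul(Rational(1, 3), Add(-12, J), Add(J, R)) (Function('k')(J, R) = Mul(Rational(1, 3), Mul(Add(J, -12), Add(R, J))) = Mul(Rational(1, 3), Mul(Add(-12, J), Add(J, R))) = Mul(Rational(1, 3), Add(-12, J), Add(J, R)))
O = Rational(11, 10) (O = Mul(-22, Rational(-1, 20)) = Rational(11, 10) ≈ 1.1000)
Add(Mul(-40, Add(25, Mul(-1, O))), Function('k')(Function('C')(-5), 5)) = Add(Mul(-40, Add(25, Mul(-1, Rational(11, 10)))), Add(Mul(-4, Mul(3, -5)), Mul(-4, 5), Mul(Rational(1, 3), Pow(Mul(3, -5), 2)), Mul(Rational(1, 3), Mul(3, -5), 5))) = Add(Mul(-40, Add(25, Rational(-11, 10))), Add(Mul(-4, -15), -20, Mul(Rational(1, 3), Pow(-15, 2)), Mul(Rational(1, 3), -15, 5))) = Add(Mul(-40, Rational(239, 10)), Add(60, -20, Mul(Rational(1, 3), 225), -25)) = Add(-956, Add(60, -20, 75, -25)) = Add(-956, 90) = -866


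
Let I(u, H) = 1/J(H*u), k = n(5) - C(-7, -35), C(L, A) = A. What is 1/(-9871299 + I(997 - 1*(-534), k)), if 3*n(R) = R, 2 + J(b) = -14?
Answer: -16/157940785 ≈ -1.0130e-7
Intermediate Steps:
J(b) = -16 (J(b) = -2 - 14 = -16)
n(R) = R/3
k = 110/3 (k = (⅓)*5 - 1*(-35) = 5/3 + 35 = 110/3 ≈ 36.667)
I(u, H) = -1/16 (I(u, H) = 1/(-16) = -1/16)
1/(-9871299 + I(997 - 1*(-534), k)) = 1/(-9871299 - 1/16) = 1/(-157940785/16) = -16/157940785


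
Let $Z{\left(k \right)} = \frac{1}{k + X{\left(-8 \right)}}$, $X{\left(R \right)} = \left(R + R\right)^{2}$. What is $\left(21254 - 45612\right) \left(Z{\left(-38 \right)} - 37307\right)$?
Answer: $\frac{99050893575}{109} \approx 9.0872 \cdot 10^{8}$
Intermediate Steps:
$X{\left(R \right)} = 4 R^{2}$ ($X{\left(R \right)} = \left(2 R\right)^{2} = 4 R^{2}$)
$Z{\left(k \right)} = \frac{1}{256 + k}$ ($Z{\left(k \right)} = \frac{1}{k + 4 \left(-8\right)^{2}} = \frac{1}{k + 4 \cdot 64} = \frac{1}{k + 256} = \frac{1}{256 + k}$)
$\left(21254 - 45612\right) \left(Z{\left(-38 \right)} - 37307\right) = \left(21254 - 45612\right) \left(\frac{1}{256 - 38} - 37307\right) = - 24358 \left(\frac{1}{218} - 37307\right) = \left(-24358\right) \left(- \frac{8132925}{218}\right) = \frac{99050893575}{109}$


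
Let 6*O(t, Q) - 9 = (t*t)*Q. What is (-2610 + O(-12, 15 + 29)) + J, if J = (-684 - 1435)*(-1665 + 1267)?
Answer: 1683619/2 ≈ 8.4181e+5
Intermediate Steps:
O(t, Q) = 3/2 + Q*t²/6 (O(t, Q) = 3/2 + ((t*t)*Q)/6 = 3/2 + (t²*Q)/6 = 3/2 + (Q*t²)/6 = 3/2 + Q*t²/6)
J = 843362 (J = -2119*(-398) = 843362)
(-2610 + O(-12, 15 + 29)) + J = (-2610 + (3/2 + (⅙)*(15 + 29)*(-12)²)) + 843362 = (-2610 + (3/2 + (⅙)*44*144)) + 843362 = (-2610 + (3/2 + 1056)) + 843362 = (-2610 + 2115/2) + 843362 = -3105/2 + 843362 = 1683619/2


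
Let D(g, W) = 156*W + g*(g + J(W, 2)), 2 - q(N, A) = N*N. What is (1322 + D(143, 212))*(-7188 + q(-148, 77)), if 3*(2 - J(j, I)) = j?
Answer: -3929215390/3 ≈ -1.3097e+9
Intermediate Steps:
J(j, I) = 2 - j/3
q(N, A) = 2 - N² (q(N, A) = 2 - N*N = 2 - N²)
D(g, W) = 156*W + g*(2 + g - W/3) (D(g, W) = 156*W + g*(g + (2 - W/3)) = 156*W + g*(2 + g - W/3))
(1322 + D(143, 212))*(-7188 + q(-148, 77)) = (1322 + (143² + 156*212 - ⅓*143*(-6 + 212)))*(-7188 + (2 - 1*(-148)²)) = (1322 + (20449 + 33072 - ⅓*143*206))*(-7188 + (2 - 1*21904)) = (1322 + (20449 + 33072 - 29458/3))*(-7188 + (2 - 21904)) = (1322 + 131105/3)*(-7188 - 21902) = (135071/3)*(-29090) = -3929215390/3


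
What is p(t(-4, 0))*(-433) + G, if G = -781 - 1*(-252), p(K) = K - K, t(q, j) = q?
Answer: -529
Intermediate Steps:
p(K) = 0
G = -529 (G = -781 + 252 = -529)
p(t(-4, 0))*(-433) + G = 0*(-433) - 529 = 0 - 529 = -529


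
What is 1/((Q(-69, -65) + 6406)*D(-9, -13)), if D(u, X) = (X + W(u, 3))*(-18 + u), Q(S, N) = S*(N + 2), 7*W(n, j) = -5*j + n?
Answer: 7/33388065 ≈ 2.0966e-7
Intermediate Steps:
W(n, j) = -5*j/7 + n/7 (W(n, j) = (-5*j + n)/7 = (n - 5*j)/7 = -5*j/7 + n/7)
Q(S, N) = S*(2 + N)
D(u, X) = (-18 + u)*(-15/7 + X + u/7) (D(u, X) = (X + (-5/7*3 + u/7))*(-18 + u) = (X + (-15/7 + u/7))*(-18 + u) = (-15/7 + X + u/7)*(-18 + u) = (-18 + u)*(-15/7 + X + u/7))
1/((Q(-69, -65) + 6406)*D(-9, -13)) = 1/((-69*(2 - 65) + 6406)*(270/7 - 18*(-13) - 33/7*(-9) + (1/7)*(-9)**2 - 13*(-9))) = 1/((-69*(-63) + 6406)*(270/7 + 234 + 297/7 + (1/7)*81 + 117)) = 1/((4347 + 6406)*(270/7 + 234 + 297/7 + 81/7 + 117)) = 1/(10753*(3105/7)) = (1/10753)*(7/3105) = 7/33388065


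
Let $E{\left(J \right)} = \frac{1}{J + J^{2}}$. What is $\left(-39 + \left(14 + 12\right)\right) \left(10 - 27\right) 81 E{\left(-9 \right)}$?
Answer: $\frac{1989}{8} \approx 248.63$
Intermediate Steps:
$\left(-39 + \left(14 + 12\right)\right) \left(10 - 27\right) 81 E{\left(-9 \right)} = \left(-39 + \left(14 + 12\right)\right) \left(10 - 27\right) 81 \frac{1}{\left(-9\right) \left(1 - 9\right)} = \left(-39 + 26\right) \left(10 - 27\right) 81 \left(- \frac{1}{9 \left(-8\right)}\right) = \left(-13\right) \left(-17\right) 81 \left(\left(- \frac{1}{9}\right) \left(- \frac{1}{8}\right)\right) = 221 \cdot 81 \cdot \frac{1}{72} = 17901 \cdot \frac{1}{72} = \frac{1989}{8}$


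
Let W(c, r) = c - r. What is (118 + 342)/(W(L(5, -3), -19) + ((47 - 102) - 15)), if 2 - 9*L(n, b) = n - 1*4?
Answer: -2070/229 ≈ -9.0393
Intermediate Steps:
L(n, b) = ⅔ - n/9 (L(n, b) = 2/9 - (n - 1*4)/9 = 2/9 - (n - 4)/9 = 2/9 - (-4 + n)/9 = 2/9 + (4/9 - n/9) = ⅔ - n/9)
(118 + 342)/(W(L(5, -3), -19) + ((47 - 102) - 15)) = (118 + 342)/(((⅔ - ⅑*5) - 1*(-19)) + ((47 - 102) - 15)) = 460/(((⅔ - 5/9) + 19) + (-55 - 15)) = 460/((⅑ + 19) - 70) = 460/(172/9 - 70) = 460/(-458/9) = 460*(-9/458) = -2070/229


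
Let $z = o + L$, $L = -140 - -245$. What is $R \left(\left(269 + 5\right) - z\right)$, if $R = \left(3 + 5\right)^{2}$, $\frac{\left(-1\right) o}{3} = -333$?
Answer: $-53120$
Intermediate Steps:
$o = 999$ ($o = \left(-3\right) \left(-333\right) = 999$)
$L = 105$ ($L = -140 + 245 = 105$)
$z = 1104$ ($z = 999 + 105 = 1104$)
$R = 64$ ($R = 8^{2} = 64$)
$R \left(\left(269 + 5\right) - z\right) = 64 \left(\left(269 + 5\right) - 1104\right) = 64 \left(274 - 1104\right) = 64 \left(-830\right) = -53120$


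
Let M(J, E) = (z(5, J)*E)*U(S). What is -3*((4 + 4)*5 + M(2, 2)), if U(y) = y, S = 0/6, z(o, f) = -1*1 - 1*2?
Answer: -120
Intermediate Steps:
z(o, f) = -3 (z(o, f) = -1 - 2 = -3)
S = 0 (S = 0*(⅙) = 0)
M(J, E) = 0 (M(J, E) = -3*E*0 = 0)
-3*((4 + 4)*5 + M(2, 2)) = -3*((4 + 4)*5 + 0) = -3*(8*5 + 0) = -3*(40 + 0) = -3*40 = -120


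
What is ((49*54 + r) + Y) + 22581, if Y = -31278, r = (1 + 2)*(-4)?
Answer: -6063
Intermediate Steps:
r = -12 (r = 3*(-4) = -12)
((49*54 + r) + Y) + 22581 = ((49*54 - 12) - 31278) + 22581 = ((2646 - 12) - 31278) + 22581 = (2634 - 31278) + 22581 = -28644 + 22581 = -6063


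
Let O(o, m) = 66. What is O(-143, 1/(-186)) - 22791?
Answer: -22725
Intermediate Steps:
O(-143, 1/(-186)) - 22791 = 66 - 22791 = -22725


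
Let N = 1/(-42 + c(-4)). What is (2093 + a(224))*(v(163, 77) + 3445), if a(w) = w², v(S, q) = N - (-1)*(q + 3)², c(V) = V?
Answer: 23671009761/46 ≈ 5.1459e+8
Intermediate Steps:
N = -1/46 (N = 1/(-42 - 4) = 1/(-46) = -1/46 ≈ -0.021739)
v(S, q) = -1/46 + (3 + q)² (v(S, q) = -1/46 - (-1)*(q + 3)² = -1/46 - (-1)*(3 + q)² = -1/46 + (3 + q)²)
(2093 + a(224))*(v(163, 77) + 3445) = (2093 + 224²)*((-1/46 + (3 + 77)²) + 3445) = (2093 + 50176)*((-1/46 + 80²) + 3445) = 52269*((-1/46 + 6400) + 3445) = 52269*(294399/46 + 3445) = 52269*(452869/46) = 23671009761/46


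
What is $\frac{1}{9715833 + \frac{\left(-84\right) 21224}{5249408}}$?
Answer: $\frac{164044}{1593824052939} \approx 1.0292 \cdot 10^{-7}$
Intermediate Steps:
$\frac{1}{9715833 + \frac{\left(-84\right) 21224}{5249408}} = \frac{1}{9715833 - \frac{55713}{164044}} = \frac{1}{\frac{1593824052939}{164044}} = \frac{164044}{1593824052939}$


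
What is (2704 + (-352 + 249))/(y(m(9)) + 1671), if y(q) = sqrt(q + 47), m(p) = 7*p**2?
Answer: 4346271/2791627 - 2601*sqrt(614)/2791627 ≈ 1.5338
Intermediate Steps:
y(q) = sqrt(47 + q)
(2704 + (-352 + 249))/(y(m(9)) + 1671) = (2704 + (-352 + 249))/(sqrt(47 + 7*9**2) + 1671) = (2704 - 103)/(sqrt(47 + 7*81) + 1671) = 2601/(sqrt(47 + 567) + 1671) = 2601/(sqrt(614) + 1671) = 2601/(1671 + sqrt(614))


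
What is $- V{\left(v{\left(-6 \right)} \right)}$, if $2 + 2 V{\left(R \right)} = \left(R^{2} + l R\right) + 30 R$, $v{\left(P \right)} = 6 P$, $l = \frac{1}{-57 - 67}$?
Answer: $- \frac{6643}{62} \approx -107.15$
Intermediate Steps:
$l = - \frac{1}{124}$ ($l = \frac{1}{-124} = - \frac{1}{124} \approx -0.0080645$)
$V{\left(R \right)} = -1 + \frac{R^{2}}{2} + \frac{3719 R}{248}$ ($V{\left(R \right)} = -1 + \frac{\left(R^{2} - \frac{R}{124}\right) + 30 R}{2} = -1 + \frac{R^{2} + \frac{3719 R}{124}}{2} = -1 + \left(\frac{R^{2}}{2} + \frac{3719 R}{248}\right) = -1 + \frac{R^{2}}{2} + \frac{3719 R}{248}$)
$- V{\left(v{\left(-6 \right)} \right)} = - (-1 + \frac{\left(6 \left(-6\right)\right)^{2}}{2} + \frac{3719 \cdot 6 \left(-6\right)}{248}) = - (-1 + \frac{\left(-36\right)^{2}}{2} + \frac{3719}{248} \left(-36\right)) = - (-1 + \frac{1}{2} \cdot 1296 - \frac{33471}{62}) = - (-1 + 648 - \frac{33471}{62}) = \left(-1\right) \frac{6643}{62} = - \frac{6643}{62}$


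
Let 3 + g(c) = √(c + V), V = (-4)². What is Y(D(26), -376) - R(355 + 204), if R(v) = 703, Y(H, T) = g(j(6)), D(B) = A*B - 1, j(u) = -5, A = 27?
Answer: -706 + √11 ≈ -702.68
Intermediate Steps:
V = 16
D(B) = -1 + 27*B (D(B) = 27*B - 1 = -1 + 27*B)
g(c) = -3 + √(16 + c) (g(c) = -3 + √(c + 16) = -3 + √(16 + c))
Y(H, T) = -3 + √11 (Y(H, T) = -3 + √(16 - 5) = -3 + √11)
Y(D(26), -376) - R(355 + 204) = (-3 + √11) - 1*703 = (-3 + √11) - 703 = -706 + √11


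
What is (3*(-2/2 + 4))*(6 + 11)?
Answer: 153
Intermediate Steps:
(3*(-2/2 + 4))*(6 + 11) = (3*(-2*½ + 4))*17 = (3*(-1 + 4))*17 = (3*3)*17 = 9*17 = 153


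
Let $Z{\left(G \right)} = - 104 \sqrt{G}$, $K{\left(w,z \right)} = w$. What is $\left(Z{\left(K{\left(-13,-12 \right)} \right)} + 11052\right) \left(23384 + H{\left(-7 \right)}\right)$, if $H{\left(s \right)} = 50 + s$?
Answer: $258915204 - 2436408 i \sqrt{13} \approx 2.5892 \cdot 10^{8} - 8.7846 \cdot 10^{6} i$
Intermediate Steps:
$\left(Z{\left(K{\left(-13,-12 \right)} \right)} + 11052\right) \left(23384 + H{\left(-7 \right)}\right) = \left(- 104 \sqrt{-13} + 11052\right) \left(23384 + \left(50 - 7\right)\right) = \left(- 104 i \sqrt{13} + 11052\right) \left(23384 + 43\right) = \left(- 104 i \sqrt{13} + 11052\right) 23427 = \left(11052 - 104 i \sqrt{13}\right) 23427 = 258915204 - 2436408 i \sqrt{13}$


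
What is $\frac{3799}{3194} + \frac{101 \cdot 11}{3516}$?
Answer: $\frac{8452909}{5615052} \approx 1.5054$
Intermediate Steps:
$\frac{3799}{3194} + \frac{101 \cdot 11}{3516} = 3799 \cdot \frac{1}{3194} + 1111 \cdot \frac{1}{3516} = \frac{3799}{3194} + \frac{1111}{3516} = \frac{8452909}{5615052}$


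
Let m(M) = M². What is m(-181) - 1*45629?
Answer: -12868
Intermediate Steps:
m(-181) - 1*45629 = (-181)² - 1*45629 = 32761 - 45629 = -12868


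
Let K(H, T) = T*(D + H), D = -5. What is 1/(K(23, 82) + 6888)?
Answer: 1/8364 ≈ 0.00011956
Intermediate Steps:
K(H, T) = T*(-5 + H)
1/(K(23, 82) + 6888) = 1/(82*(-5 + 23) + 6888) = 1/(82*18 + 6888) = 1/(1476 + 6888) = 1/8364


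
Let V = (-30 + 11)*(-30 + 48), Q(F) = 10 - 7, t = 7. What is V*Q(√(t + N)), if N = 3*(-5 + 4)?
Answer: -1026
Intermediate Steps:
N = -3 (N = 3*(-1) = -3)
Q(F) = 3
V = -342 (V = -19*18 = -342)
V*Q(√(t + N)) = -342*3 = -1026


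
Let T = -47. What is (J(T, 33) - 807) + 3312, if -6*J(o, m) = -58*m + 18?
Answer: 2821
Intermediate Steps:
J(o, m) = -3 + 29*m/3 (J(o, m) = -(-58*m + 18)/6 = -(18 - 58*m)/6 = -3 + 29*m/3)
(J(T, 33) - 807) + 3312 = ((-3 + (29/3)*33) - 807) + 3312 = ((-3 + 319) - 807) + 3312 = (316 - 807) + 3312 = -491 + 3312 = 2821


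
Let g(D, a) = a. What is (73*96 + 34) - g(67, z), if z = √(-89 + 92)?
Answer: 7042 - √3 ≈ 7040.3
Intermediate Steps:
z = √3 ≈ 1.7320
(73*96 + 34) - g(67, z) = (73*96 + 34) - √3 = (7008 + 34) - √3 = 7042 - √3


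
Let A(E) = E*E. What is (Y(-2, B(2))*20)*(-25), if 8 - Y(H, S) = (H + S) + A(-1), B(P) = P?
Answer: -3500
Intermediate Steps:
A(E) = E²
Y(H, S) = 7 - H - S (Y(H, S) = 8 - ((H + S) + (-1)²) = 8 - ((H + S) + 1) = 8 - (1 + H + S) = 8 + (-1 - H - S) = 7 - H - S)
(Y(-2, B(2))*20)*(-25) = ((7 - 1*(-2) - 1*2)*20)*(-25) = ((7 + 2 - 2)*20)*(-25) = (7*20)*(-25) = 140*(-25) = -3500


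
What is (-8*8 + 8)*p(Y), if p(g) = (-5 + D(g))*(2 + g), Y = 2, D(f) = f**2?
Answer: 224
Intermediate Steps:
p(g) = (-5 + g**2)*(2 + g)
(-8*8 + 8)*p(Y) = (-8*8 + 8)*(-10 + 2**3 - 5*2 + 2*2**2) = (-64 + 8)*(-10 + 8 - 10 + 2*4) = -56*(-10 + 8 - 10 + 8) = -56*(-4) = 224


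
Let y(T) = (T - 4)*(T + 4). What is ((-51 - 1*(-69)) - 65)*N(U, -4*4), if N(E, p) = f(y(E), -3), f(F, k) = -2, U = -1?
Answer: 94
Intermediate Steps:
y(T) = (-4 + T)*(4 + T)
N(E, p) = -2
((-51 - 1*(-69)) - 65)*N(U, -4*4) = ((-51 - 1*(-69)) - 65)*(-2) = ((-51 + 69) - 65)*(-2) = (18 - 65)*(-2) = -47*(-2) = 94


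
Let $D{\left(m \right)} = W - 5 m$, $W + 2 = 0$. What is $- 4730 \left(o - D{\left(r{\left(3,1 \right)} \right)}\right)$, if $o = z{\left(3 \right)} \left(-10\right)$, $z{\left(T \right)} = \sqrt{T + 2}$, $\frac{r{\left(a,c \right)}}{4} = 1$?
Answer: $-104060 + 47300 \sqrt{5} \approx 1706.0$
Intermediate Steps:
$W = -2$ ($W = -2 + 0 = -2$)
$r{\left(a,c \right)} = 4$ ($r{\left(a,c \right)} = 4 \cdot 1 = 4$)
$D{\left(m \right)} = -2 - 5 m$
$z{\left(T \right)} = \sqrt{2 + T}$
$o = - 10 \sqrt{5}$ ($o = \sqrt{2 + 3} \left(-10\right) = \sqrt{5} \left(-10\right) = - 10 \sqrt{5} \approx -22.361$)
$- 4730 \left(o - D{\left(r{\left(3,1 \right)} \right)}\right) = - 4730 \left(- 10 \sqrt{5} - \left(-2 - 20\right)\right) = - 4730 \left(- 10 \sqrt{5} - -22\right) = - 4730 \left(- 10 \sqrt{5} + 22\right) = - 4730 \left(22 - 10 \sqrt{5}\right) = -104060 + 47300 \sqrt{5}$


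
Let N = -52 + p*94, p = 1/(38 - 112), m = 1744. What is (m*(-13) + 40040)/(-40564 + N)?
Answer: -49432/115603 ≈ -0.42760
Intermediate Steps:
p = -1/74 (p = 1/(-74) = -1/74 ≈ -0.013514)
N = -1971/37 (N = -52 - 1/74*94 = -52 - 47/37 = -1971/37 ≈ -53.270)
(m*(-13) + 40040)/(-40564 + N) = (1744*(-13) + 40040)/(-40564 - 1971/37) = (-22672 + 40040)/(-1502839/37) = 17368*(-37/1502839) = -49432/115603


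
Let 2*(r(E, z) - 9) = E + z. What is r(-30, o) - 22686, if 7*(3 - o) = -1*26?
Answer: -317641/14 ≈ -22689.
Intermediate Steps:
o = 47/7 (o = 3 - (-1)*26/7 = 3 - 1/7*(-26) = 3 + 26/7 = 47/7 ≈ 6.7143)
r(E, z) = 9 + E/2 + z/2 (r(E, z) = 9 + (E + z)/2 = 9 + (E/2 + z/2) = 9 + E/2 + z/2)
r(-30, o) - 22686 = (9 + (1/2)*(-30) + (1/2)*(47/7)) - 22686 = (9 - 15 + 47/14) - 22686 = -37/14 - 22686 = -317641/14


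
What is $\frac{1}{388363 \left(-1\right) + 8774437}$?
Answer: $\frac{1}{8386074} \approx 1.1925 \cdot 10^{-7}$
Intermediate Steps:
$\frac{1}{388363 \left(-1\right) + 8774437} = \frac{1}{-388363 + 8774437} = \frac{1}{8386074}$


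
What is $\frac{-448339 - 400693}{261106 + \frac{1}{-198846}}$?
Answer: $- \frac{168826617072}{51919883675} \approx -3.2517$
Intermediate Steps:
$\frac{-448339 - 400693}{261106 + \frac{1}{-198846}} = - \frac{849032}{261106 - \frac{1}{198846}} = - \frac{849032}{\frac{51919883675}{198846}} = \left(-849032\right) \frac{198846}{51919883675} = - \frac{168826617072}{51919883675}$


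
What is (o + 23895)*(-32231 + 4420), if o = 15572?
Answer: -1097616737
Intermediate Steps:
(o + 23895)*(-32231 + 4420) = (15572 + 23895)*(-32231 + 4420) = 39467*(-27811) = -1097616737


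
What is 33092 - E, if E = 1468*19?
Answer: 5200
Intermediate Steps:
E = 27892
33092 - E = 33092 - 1*27892 = 33092 - 27892 = 5200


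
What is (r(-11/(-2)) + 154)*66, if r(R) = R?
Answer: 10527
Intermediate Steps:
(r(-11/(-2)) + 154)*66 = (-11/(-2) + 154)*66 = (-11*(-½) + 154)*66 = (11/2 + 154)*66 = (319/2)*66 = 10527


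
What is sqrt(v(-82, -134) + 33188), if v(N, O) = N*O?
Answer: 4*sqrt(2761) ≈ 210.18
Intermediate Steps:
sqrt(v(-82, -134) + 33188) = sqrt(-82*(-134) + 33188) = sqrt(10988 + 33188) = sqrt(44176) = 4*sqrt(2761)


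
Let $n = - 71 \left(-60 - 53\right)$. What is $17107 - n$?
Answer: $9084$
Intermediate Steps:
$n = 8023$ ($n = \left(-71\right) \left(-113\right) = 8023$)
$17107 - n = 17107 - 8023 = 9084$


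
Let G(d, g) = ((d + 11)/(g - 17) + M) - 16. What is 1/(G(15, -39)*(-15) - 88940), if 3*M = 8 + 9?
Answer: -28/2485785 ≈ -1.1264e-5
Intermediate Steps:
M = 17/3 (M = (8 + 9)/3 = (⅓)*17 = 17/3 ≈ 5.6667)
G(d, g) = -31/3 + (11 + d)/(-17 + g) (G(d, g) = ((d + 11)/(g - 17) + 17/3) - 16 = ((11 + d)/(-17 + g) + 17/3) - 16 = (17/3 + (11 + d)/(-17 + g)) - 16 = -31/3 + (11 + d)/(-17 + g))
1/(G(15, -39)*(-15) - 88940) = 1/(((560 - 31*(-39) + 3*15)/(3*(-17 - 39)))*(-15) - 88940) = 1/(((⅓)*(560 + 1209 + 45)/(-56))*(-15) - 88940) = 1/(((⅓)*(-1/56)*1814)*(-15) - 88940) = 1/(-907/84*(-15) - 88940) = 1/(4535/28 - 88940) = 1/(-2485785/28) = -28/2485785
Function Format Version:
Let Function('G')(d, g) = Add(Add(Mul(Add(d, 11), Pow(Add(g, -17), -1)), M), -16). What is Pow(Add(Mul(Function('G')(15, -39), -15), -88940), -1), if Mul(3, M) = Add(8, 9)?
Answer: Rational(-28, 2485785) ≈ -1.1264e-5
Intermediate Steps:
M = Rational(17, 3) (M = Mul(Rational(1, 3), Add(8, 9)) = Mul(Rational(1, 3), 17) = Rational(17, 3) ≈ 5.6667)
Function('G')(d, g) = Add(Rational(-31, 3), Mul(Pow(Add(-17, g), -1), Add(11, d))) (Function('G')(d, g) = Add(Add(Mul(Add(d, 11), Pow(Add(g, -17), -1)), Rational(17, 3)), -16) = Add(Add(Mul(Add(11, d), Pow(Add(-17, g), -1)), Rational(17, 3)), -16) = Add(Add(Mul(Pow(Add(-17, g), -1), Add(11, d)), Rational(17, 3)), -16) = Add(Add(Rational(17, 3), Mul(Pow(Add(-17, g), -1), Add(11, d))), -16) = Add(Rational(-31, 3), Mul(Pow(Add(-17, g), -1), Add(11, d))))
Pow(Add(Mul(Function('G')(15, -39), -15), -88940), -1) = Pow(Add(Mul(Mul(Rational(1, 3), Pow(Add(-17, -39), -1), Add(560, Mul(-31, -39), Mul(3, 15))), -15), -88940), -1) = Pow(Add(Mul(Mul(Rational(1, 3), Pow(-56, -1), Add(560, 1209, 45)), -15), -88940), -1) = Pow(Add(Mul(Mul(Rational(1, 3), Rational(-1, 56), 1814), -15), -88940), -1) = Pow(Add(Mul(Rational(-907, 84), -15), -88940), -1) = Pow(Add(Rational(4535, 28), -88940), -1) = Pow(Rational(-2485785, 28), -1) = Rational(-28, 2485785)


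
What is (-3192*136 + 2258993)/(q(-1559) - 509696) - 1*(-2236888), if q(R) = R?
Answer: 1143618349559/511255 ≈ 2.2369e+6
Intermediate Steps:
(-3192*136 + 2258993)/(q(-1559) - 509696) - 1*(-2236888) = (-3192*136 + 2258993)/(-1559 - 509696) - 1*(-2236888) = (-434112 + 2258993)/(-511255) + 2236888 = 1824881*(-1/511255) + 2236888 = -1824881/511255 + 2236888 = 1143618349559/511255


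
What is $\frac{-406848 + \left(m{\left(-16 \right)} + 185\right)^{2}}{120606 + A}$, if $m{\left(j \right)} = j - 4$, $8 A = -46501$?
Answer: $- \frac{3036984}{918347} \approx -3.307$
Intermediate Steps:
$A = - \frac{46501}{8}$ ($A = \frac{1}{8} \left(-46501\right) = - \frac{46501}{8} \approx -5812.6$)
$m{\left(j \right)} = -4 + j$
$\frac{-406848 + \left(m{\left(-16 \right)} + 185\right)^{2}}{120606 + A} = \frac{-406848 + \left(\left(-4 - 16\right) + 185\right)^{2}}{120606 - \frac{46501}{8}} = \frac{-406848 + \left(-20 + 185\right)^{2}}{\frac{918347}{8}} = \left(-406848 + 165^{2}\right) \frac{8}{918347} = \left(-406848 + 27225\right) \frac{8}{918347} = \left(-379623\right) \frac{8}{918347} = - \frac{3036984}{918347}$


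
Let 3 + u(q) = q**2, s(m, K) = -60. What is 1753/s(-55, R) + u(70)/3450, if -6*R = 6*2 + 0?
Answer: -191801/6900 ≈ -27.797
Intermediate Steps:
R = -2 (R = -(6*2 + 0)/6 = -(12 + 0)/6 = -1/6*12 = -2)
u(q) = -3 + q**2
1753/s(-55, R) + u(70)/3450 = 1753/(-60) + (-3 + 70**2)/3450 = 1753*(-1/60) + (-3 + 4900)*(1/3450) = -1753/60 + 4897*(1/3450) = -1753/60 + 4897/3450 = -191801/6900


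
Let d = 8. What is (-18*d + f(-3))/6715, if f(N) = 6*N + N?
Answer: -33/1343 ≈ -0.024572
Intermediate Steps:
f(N) = 7*N
(-18*d + f(-3))/6715 = (-18*8 + 7*(-3))/6715 = (-144 - 21)*(1/6715) = -165*1/6715 = -33/1343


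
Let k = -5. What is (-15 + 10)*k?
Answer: 25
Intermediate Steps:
(-15 + 10)*k = (-15 + 10)*(-5) = -5*(-5) = 25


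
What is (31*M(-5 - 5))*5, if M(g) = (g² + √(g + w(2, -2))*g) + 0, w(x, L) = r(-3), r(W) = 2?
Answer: 15500 - 3100*I*√2 ≈ 15500.0 - 4384.1*I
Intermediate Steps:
w(x, L) = 2
M(g) = g² + g*√(2 + g) (M(g) = (g² + √(g + 2)*g) + 0 = (g² + √(2 + g)*g) + 0 = (g² + g*√(2 + g)) + 0 = g² + g*√(2 + g))
(31*M(-5 - 5))*5 = (31*((-5 - 5)*((-5 - 5) + √(2 + (-5 - 5)))))*5 = (31*(-10*(-10 + √(2 - 10))))*5 = (31*(-10*(-10 + √(-8))))*5 = (31*(-10*(-10 + 2*I*√2)))*5 = (31*(100 - 20*I*√2))*5 = (3100 - 620*I*√2)*5 = 15500 - 3100*I*√2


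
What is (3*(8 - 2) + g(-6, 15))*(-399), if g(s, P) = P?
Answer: -13167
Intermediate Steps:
(3*(8 - 2) + g(-6, 15))*(-399) = (3*(8 - 2) + 15)*(-399) = (3*6 + 15)*(-399) = (18 + 15)*(-399) = 33*(-399) = -13167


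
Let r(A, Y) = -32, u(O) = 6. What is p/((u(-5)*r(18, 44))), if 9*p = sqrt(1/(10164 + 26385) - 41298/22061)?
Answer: -I*sqrt(135224802371577061)/464433113664 ≈ -0.00079178*I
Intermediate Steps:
p = I*sqrt(135224802371577061)/2418922467 (p = sqrt(1/(10164 + 26385) - 41298/22061)/9 = sqrt(1/36549 - 41298*1/22061)/9 = sqrt(1/36549 - 41298/22061)/9 = sqrt(-1509378541/806307489)/9 = (I*sqrt(135224802371577061)/268769163)/9 = I*sqrt(135224802371577061)/2418922467 ≈ 0.15202*I)
p/((u(-5)*r(18, 44))) = (I*sqrt(135224802371577061)/2418922467)/((6*(-32))) = (I*sqrt(135224802371577061)/2418922467)/(-192) = (I*sqrt(135224802371577061)/2418922467)*(-1/192) = -I*sqrt(135224802371577061)/464433113664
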